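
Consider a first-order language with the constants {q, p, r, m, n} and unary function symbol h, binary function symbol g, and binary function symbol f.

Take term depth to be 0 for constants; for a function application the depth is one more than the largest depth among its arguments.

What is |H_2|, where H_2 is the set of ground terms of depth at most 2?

Write N_k for the number of ground terms of depth ≤ k. A term of depth ≤ k is either a constant or a function symbol applied to arguments of depth ≤ k−1, so N_k = 5 + N_{k-1} + N_{k-1}^2 + N_{k-1}^2.
N_0 = 5
N_1 = 5 + 5 + 5^2 + 5^2 = 60
N_2 = 5 + 60 + 60^2 + 60^2 = 7265

7265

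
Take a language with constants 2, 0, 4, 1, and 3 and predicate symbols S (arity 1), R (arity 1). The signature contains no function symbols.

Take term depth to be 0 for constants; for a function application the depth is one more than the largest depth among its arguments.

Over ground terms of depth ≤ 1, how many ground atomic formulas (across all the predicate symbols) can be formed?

First count ground terms of depth ≤ 1.
With no function symbols every ground term is a constant, so there are exactly 5 ground terms at every depth bound.
N_0 = 5
N_1 = 5
So |H| = 5.
A ground atom is a predicate applied to a tuple of terms from H, so the count is the sum over predicates of |H|^arity:
  S: 5;  R: 5
Total ground atoms: 5 + 5 = 10.

10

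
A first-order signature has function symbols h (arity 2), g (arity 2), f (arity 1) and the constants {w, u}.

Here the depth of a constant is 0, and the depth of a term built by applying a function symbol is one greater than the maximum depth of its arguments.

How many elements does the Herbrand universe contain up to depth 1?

Let N_k = |{terms of depth ≤ k}|. Then N_0 = 2 and N_k = 2 + N_{k-1}^2 + N_{k-1}^2 + N_{k-1} for k ≥ 1 (one summand per function symbol, arity giving the exponent).
N_0 = 2
N_1 = 2 + 2^2 + 2^2 + 2 = 12

12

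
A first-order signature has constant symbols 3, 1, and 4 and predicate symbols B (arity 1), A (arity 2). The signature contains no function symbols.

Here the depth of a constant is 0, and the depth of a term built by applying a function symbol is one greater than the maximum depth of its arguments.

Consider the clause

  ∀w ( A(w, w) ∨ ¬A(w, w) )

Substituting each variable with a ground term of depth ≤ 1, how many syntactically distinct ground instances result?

3

Ground terms of depth ≤ 1:
  With no function symbols every ground term is a constant, so there are exactly 3 ground terms at every depth bound.
  N_0 = 3
  N_1 = 3
So there are 3 ground terms available for substitution.
The clause has 1 distinct variable (w), which appears in the body. In the free term algebra distinct substitutions yield syntactically distinct ground instances.
Number of ground instances = 3.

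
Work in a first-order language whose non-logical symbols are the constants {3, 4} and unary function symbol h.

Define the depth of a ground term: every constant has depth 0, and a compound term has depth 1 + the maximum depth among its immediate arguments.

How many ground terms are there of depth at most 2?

Let N_k = |{terms of depth ≤ k}|. Then N_0 = 2 and N_k = 2 + N_{k-1} for k ≥ 1 (one summand per function symbol, arity giving the exponent).
N_0 = 2
N_1 = 2 + 2 = 4
N_2 = 2 + 4 = 6
Explicitly: 3, 4, h(3), h(4), h(h(3)), h(h(4)).

6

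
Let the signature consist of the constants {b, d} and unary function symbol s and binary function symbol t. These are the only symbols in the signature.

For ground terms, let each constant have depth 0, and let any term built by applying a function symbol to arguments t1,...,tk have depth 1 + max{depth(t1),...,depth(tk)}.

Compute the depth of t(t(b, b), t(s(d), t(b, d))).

depth(t(b, b)) = 1 + max(0, 0) = 1
depth(s(d)) = 1 + depth(d) = 1 + 0 = 1
depth(t(b, d)) = 1 + max(0, 0) = 1
depth(t(s(d), t(b, d))) = 1 + max(1, 1) = 2
depth(t(t(b, b), t(s(d), t(b, d)))) = 1 + max(1, 2) = 3

3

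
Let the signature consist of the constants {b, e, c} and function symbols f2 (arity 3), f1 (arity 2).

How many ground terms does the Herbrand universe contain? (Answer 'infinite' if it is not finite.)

infinite

The signature has at least one function symbol (f2, arity 3) and at least one constant (b).
Iterating f2 gives infinitely many distinct ground terms: b, f2(b, b, b), f2(f2(b, b, b), f2(b, b, b), f2(b, b, b)), ...
So the Herbrand universe is infinite.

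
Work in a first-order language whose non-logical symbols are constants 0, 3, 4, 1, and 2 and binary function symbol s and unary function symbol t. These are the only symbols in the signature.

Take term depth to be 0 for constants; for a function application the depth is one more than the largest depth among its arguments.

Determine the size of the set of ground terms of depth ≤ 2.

1265

If N_k denotes the number of depth-≤k ground terms, the 5 constants give N_0 = 5, and each function symbol of arity r contributes N_{k-1}^r new terms at level k: N_k = 5 + N_{k-1}^2 + N_{k-1}.
N_0 = 5
N_1 = 5 + 5^2 + 5 = 35
N_2 = 5 + 35^2 + 35 = 1265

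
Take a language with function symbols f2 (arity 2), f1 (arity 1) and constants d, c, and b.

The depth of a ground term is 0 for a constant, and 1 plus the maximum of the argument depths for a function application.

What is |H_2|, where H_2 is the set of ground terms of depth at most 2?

Let N_k = |{terms of depth ≤ k}|. Then N_0 = 3 and N_k = 3 + N_{k-1}^2 + N_{k-1} for k ≥ 1 (one summand per function symbol, arity giving the exponent).
N_0 = 3
N_1 = 3 + 3^2 + 3 = 15
N_2 = 3 + 15^2 + 15 = 243

243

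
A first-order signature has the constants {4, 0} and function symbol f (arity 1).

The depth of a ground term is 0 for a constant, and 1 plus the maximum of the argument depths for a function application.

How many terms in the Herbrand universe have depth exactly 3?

Let N_k = |{terms of depth ≤ k}|. Then N_0 = 2 and N_k = 2 + N_{k-1} for k ≥ 1 (one summand per function symbol, arity giving the exponent).
N_0 = 2
N_1 = 2 + 2 = 4
N_2 = 2 + 4 = 6
N_3 = 2 + 6 = 8
Terms of depth exactly 3: N_3 − N_2 = 8 − 6 = 2.

2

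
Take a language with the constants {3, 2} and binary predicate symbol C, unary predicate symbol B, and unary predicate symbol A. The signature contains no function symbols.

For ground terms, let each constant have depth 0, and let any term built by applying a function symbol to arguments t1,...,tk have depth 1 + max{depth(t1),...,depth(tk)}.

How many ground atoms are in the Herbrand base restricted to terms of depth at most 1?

First count ground terms of depth ≤ 1.
With no function symbols every ground term is a constant, so there are exactly 2 ground terms at every depth bound.
N_0 = 2
N_1 = 2
Explicitly: 3, 2.
So |H| = 2.
A ground atom is a predicate applied to a tuple of terms from H, so the count is the sum over predicates of |H|^arity:
  C: 2^2 = 4;  B: 2;  A: 2
Total ground atoms: 4 + 2 + 2 = 8.

8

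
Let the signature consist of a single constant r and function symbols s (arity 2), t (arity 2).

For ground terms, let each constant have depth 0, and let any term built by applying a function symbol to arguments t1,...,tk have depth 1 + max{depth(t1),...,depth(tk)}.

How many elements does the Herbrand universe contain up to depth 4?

1045459

If N_k denotes the number of depth-≤k ground terms, the 1 constant gives N_0 = 1, and each function symbol of arity r contributes N_{k-1}^r new terms at level k: N_k = 1 + N_{k-1}^2 + N_{k-1}^2.
N_0 = 1
N_1 = 1 + 1^2 + 1^2 = 3
N_2 = 1 + 3^2 + 3^2 = 19
N_3 = 1 + 19^2 + 19^2 = 723
N_4 = 1 + 723^2 + 723^2 = 1045459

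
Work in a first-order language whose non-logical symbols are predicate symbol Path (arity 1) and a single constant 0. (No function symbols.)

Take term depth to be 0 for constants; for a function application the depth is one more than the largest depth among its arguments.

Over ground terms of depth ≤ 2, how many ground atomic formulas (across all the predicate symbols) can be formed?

First count ground terms of depth ≤ 2.
With no function symbols every ground term is a constant, so there is exactly 1 ground term at every depth bound.
N_0 = 1
N_1 = 1
N_2 = 1
Explicitly: 0.
So |H| = 1.
For each predicate symbol, the number of ground atoms is |H| raised to its arity; summing:
  Path: 1
Total ground atoms: 1.

1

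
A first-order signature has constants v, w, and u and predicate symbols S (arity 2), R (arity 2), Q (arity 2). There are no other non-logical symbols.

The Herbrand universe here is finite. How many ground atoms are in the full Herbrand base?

27

With no function symbols, the Herbrand universe is just the 3 constants.
Ground atoms per predicate: S: 3^2 = 9, R: 3^2 = 9, Q: 3^2 = 9.
Herbrand base size = 9 + 9 + 9 = 27.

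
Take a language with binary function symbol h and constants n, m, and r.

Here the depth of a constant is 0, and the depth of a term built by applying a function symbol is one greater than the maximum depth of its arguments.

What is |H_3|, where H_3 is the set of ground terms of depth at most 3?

21612

Let N_k count ground terms of depth at most k. Each non-constant term of depth ≤ k is some function symbol applied to depth-≤(k−1) arguments, giving N_k = 3 + N_{k-1}^2.
N_0 = 3
N_1 = 3 + 3^2 = 12
N_2 = 3 + 12^2 = 147
N_3 = 3 + 147^2 = 21612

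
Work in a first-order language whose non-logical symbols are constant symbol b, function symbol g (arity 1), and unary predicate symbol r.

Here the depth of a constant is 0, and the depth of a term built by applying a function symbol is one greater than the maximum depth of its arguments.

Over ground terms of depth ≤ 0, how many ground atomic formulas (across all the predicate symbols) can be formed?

First count ground terms of depth ≤ 0.
Count level by level. With function symbols g/1, the terms of depth ≤ k are the 1 constant together with each function applied to depth-≤(k−1) tuples, so N_k = 1 + N_{k-1}.
N_0 = 1
Explicitly: b.
So |H| = 1.
Each predicate of arity r yields |H|^r ground atoms (one per choice of an r-tuple from H):
  r: 1
Total ground atoms: 1.

1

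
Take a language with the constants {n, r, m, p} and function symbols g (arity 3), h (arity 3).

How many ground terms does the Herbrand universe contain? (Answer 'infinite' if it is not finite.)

The signature has at least one function symbol (g, arity 3) and at least one constant (n).
Iterating g gives infinitely many distinct ground terms: n, g(n, n, n), g(g(n, n, n), g(n, n, n), g(n, n, n)), ...
So the Herbrand universe is infinite.

infinite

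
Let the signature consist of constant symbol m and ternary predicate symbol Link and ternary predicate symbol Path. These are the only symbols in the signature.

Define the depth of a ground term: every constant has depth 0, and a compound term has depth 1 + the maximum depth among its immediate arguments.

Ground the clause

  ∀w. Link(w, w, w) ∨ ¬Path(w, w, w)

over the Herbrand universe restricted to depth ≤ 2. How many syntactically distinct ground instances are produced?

Ground terms of depth ≤ 2:
  With no function symbols every ground term is a constant, so there is exactly 1 ground term at every depth bound.
  N_0 = 1
  N_1 = 1
  N_2 = 1
  Explicitly: m.
So there is exactly 1 ground term available for substitution.
The body mentions the single quantified variable w; since ground terms form a free algebra, no two substitutions collapse to the same formula.
Number of ground instances = 1.

1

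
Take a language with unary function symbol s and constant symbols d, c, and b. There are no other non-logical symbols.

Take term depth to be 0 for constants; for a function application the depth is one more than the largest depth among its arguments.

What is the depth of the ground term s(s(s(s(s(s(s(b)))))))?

depth(s(b)) = 1 + depth(b) = 1 + 0 = 1
depth(s(s(b))) = 1 + depth(s(b)) = 1 + 1 = 2
depth(s(s(s(b)))) = 1 + depth(s(s(b))) = 1 + 2 = 3
depth(s(s(s(s(b))))) = 1 + depth(s(s(s(b)))) = 1 + 3 = 4
depth(s(s(s(s(s(b)))))) = 1 + depth(s(s(s(s(b))))) = 1 + 4 = 5
depth(s(s(s(s(s(s(b))))))) = 1 + depth(s(s(s(s(s(b)))))) = 1 + 5 = 6
depth(s(s(s(s(s(s(s(b)))))))) = 1 + depth(s(s(s(s(s(s(b))))))) = 1 + 6 = 7

7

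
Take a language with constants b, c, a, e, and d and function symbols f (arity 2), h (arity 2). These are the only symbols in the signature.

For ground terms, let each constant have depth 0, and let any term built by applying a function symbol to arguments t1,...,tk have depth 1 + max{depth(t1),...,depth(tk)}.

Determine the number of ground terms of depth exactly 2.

Let N_k = |{terms of depth ≤ k}|. Then N_0 = 5 and N_k = 5 + N_{k-1}^2 + N_{k-1}^2 for k ≥ 1 (one summand per function symbol, arity giving the exponent).
N_0 = 5
N_1 = 5 + 5^2 + 5^2 = 55
N_2 = 5 + 55^2 + 55^2 = 6055
Terms of depth exactly 2: N_2 − N_1 = 6055 − 55 = 6000.

6000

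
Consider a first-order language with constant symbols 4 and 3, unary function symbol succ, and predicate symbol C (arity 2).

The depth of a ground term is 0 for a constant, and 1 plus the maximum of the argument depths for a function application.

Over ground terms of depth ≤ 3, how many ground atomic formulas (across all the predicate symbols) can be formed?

64

First count ground terms of depth ≤ 3.
Let N_k = |{terms of depth ≤ k}|. Then N_0 = 2 and N_k = 2 + N_{k-1} for k ≥ 1 (one summand per function symbol, arity giving the exponent).
N_0 = 2
N_1 = 2 + 2 = 4
N_2 = 2 + 4 = 6
N_3 = 2 + 6 = 8
Explicitly: 4, 3, succ(4), succ(3), succ(succ(4)), succ(succ(3)), succ(succ(succ(4))), succ(succ(succ(3))).
So |H| = 8.
For each predicate symbol, the number of ground atoms is |H| raised to its arity; summing:
  C: 8^2 = 64
Total ground atoms: 64.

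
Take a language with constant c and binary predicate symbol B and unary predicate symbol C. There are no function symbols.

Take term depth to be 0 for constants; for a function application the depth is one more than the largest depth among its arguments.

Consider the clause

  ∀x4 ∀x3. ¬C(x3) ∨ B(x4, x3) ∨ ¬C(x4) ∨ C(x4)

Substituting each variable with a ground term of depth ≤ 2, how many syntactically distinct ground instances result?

Ground terms of depth ≤ 2:
  With no function symbols every ground term is a constant, so there is exactly 1 ground term at every depth bound.
  N_0 = 1
  N_1 = 1
  N_2 = 1
  Explicitly: c.
So there is exactly 1 ground term available for substitution.
Each of x4, x3 ranges independently over the available ground terms, and distinct assignments produce distinct instances.
Number of ground instances = 1^2 = 1.

1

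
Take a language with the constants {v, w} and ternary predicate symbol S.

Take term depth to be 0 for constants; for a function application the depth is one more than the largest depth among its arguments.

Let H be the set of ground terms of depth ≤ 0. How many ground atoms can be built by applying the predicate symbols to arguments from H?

8

First count ground terms of depth ≤ 0.
With no function symbols every ground term is a constant, so there are exactly 2 ground terms at every depth bound.
N_0 = 2
So |H| = 2.
Ground atoms are formed by filling each argument slot of a predicate with a term from H, so an r-ary predicate gives |H|^r atoms:
  S: 2^3 = 8
Total ground atoms: 8.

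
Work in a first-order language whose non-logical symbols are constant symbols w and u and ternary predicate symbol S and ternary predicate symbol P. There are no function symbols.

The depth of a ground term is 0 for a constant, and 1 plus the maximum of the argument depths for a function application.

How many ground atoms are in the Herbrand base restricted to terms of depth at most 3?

16

First count ground terms of depth ≤ 3.
With no function symbols every ground term is a constant, so there are exactly 2 ground terms at every depth bound.
N_0 = 2
N_1 = 2
N_2 = 2
N_3 = 2
So |H| = 2.
A ground atom is a predicate applied to a tuple of terms from H, so the count is the sum over predicates of |H|^arity:
  S: 2^3 = 8;  P: 2^3 = 8
Total ground atoms: 8 + 8 = 16.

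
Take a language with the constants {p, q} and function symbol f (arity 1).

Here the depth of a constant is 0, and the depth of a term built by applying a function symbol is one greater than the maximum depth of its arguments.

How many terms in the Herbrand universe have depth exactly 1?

Let N_k = |{terms of depth ≤ k}|. Then N_0 = 2 and N_k = 2 + N_{k-1} for k ≥ 1 (one summand per function symbol, arity giving the exponent).
N_0 = 2
N_1 = 2 + 2 = 4
Terms of depth exactly 1: N_1 − N_0 = 4 − 2 = 2.

2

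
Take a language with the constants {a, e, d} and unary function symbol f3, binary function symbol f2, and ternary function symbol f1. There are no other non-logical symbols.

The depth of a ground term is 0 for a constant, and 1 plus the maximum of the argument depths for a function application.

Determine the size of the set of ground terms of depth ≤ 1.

Let N_k = |{terms of depth ≤ k}|. Then N_0 = 3 and N_k = 3 + N_{k-1} + N_{k-1}^2 + N_{k-1}^3 for k ≥ 1 (one summand per function symbol, arity giving the exponent).
N_0 = 3
N_1 = 3 + 3 + 3^2 + 3^3 = 42

42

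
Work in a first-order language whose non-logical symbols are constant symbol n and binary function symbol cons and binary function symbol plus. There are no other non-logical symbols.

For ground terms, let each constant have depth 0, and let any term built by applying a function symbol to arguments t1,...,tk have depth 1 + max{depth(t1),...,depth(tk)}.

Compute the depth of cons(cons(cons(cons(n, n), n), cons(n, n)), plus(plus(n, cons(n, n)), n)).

4

depth(cons(n, n)) = 1 + max(0, 0) = 1
depth(cons(cons(n, n), n)) = 1 + max(1, 0) = 2
depth(cons(cons(cons(n, n), n), cons(n, n))) = 1 + max(2, 1) = 3
depth(plus(n, cons(n, n))) = 1 + max(0, 1) = 2
depth(plus(plus(n, cons(n, n)), n)) = 1 + max(2, 0) = 3
depth(cons(cons(cons(cons(n, n), n), cons(n, n)), plus(plus(n, cons(n, n)), n))) = 1 + max(3, 3) = 4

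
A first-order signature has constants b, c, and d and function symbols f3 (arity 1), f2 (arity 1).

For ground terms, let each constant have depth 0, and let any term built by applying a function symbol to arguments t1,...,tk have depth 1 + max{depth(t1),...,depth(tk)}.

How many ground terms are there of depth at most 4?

If N_k denotes the number of depth-≤k ground terms, the 3 constants give N_0 = 3, and each function symbol of arity r contributes N_{k-1}^r new terms at level k: N_k = 3 + N_{k-1} + N_{k-1}.
N_0 = 3
N_1 = 3 + 3 + 3 = 9
N_2 = 3 + 9 + 9 = 21
N_3 = 3 + 21 + 21 = 45
N_4 = 3 + 45 + 45 = 93

93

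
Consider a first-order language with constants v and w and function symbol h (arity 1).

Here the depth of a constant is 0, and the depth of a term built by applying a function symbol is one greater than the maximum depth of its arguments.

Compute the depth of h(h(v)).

2

depth(h(v)) = 1 + depth(v) = 1 + 0 = 1
depth(h(h(v))) = 1 + depth(h(v)) = 1 + 1 = 2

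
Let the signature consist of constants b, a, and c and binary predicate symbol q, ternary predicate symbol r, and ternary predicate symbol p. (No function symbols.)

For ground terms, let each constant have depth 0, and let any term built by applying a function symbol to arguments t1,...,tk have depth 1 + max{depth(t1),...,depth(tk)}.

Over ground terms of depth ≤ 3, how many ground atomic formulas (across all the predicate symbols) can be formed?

63

First count ground terms of depth ≤ 3.
With no function symbols every ground term is a constant, so there are exactly 3 ground terms at every depth bound.
N_0 = 3
N_1 = 3
N_2 = 3
N_3 = 3
So |H| = 3.
A ground atom is a predicate applied to a tuple of terms from H, so the count is the sum over predicates of |H|^arity:
  q: 3^2 = 9;  r: 3^3 = 27;  p: 3^3 = 27
Total ground atoms: 9 + 27 + 27 = 63.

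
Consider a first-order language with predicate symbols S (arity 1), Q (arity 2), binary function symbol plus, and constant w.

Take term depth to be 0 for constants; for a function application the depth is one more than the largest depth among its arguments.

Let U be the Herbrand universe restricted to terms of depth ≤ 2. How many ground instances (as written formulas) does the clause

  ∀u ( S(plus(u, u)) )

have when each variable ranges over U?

Ground terms of depth ≤ 2:
  If N_k denotes the number of depth-≤k ground terms, the 1 constant gives N_0 = 1, and each function symbol of arity r contributes N_{k-1}^r new terms at level k: N_k = 1 + N_{k-1}^2.
  N_0 = 1
  N_1 = 1 + 1^2 = 2
  N_2 = 1 + 2^2 = 5
So there are 5 ground terms available for substitution.
The variable u ranges independently over the available ground terms, and distinct assignments produce distinct instances.
Number of ground instances = 5.

5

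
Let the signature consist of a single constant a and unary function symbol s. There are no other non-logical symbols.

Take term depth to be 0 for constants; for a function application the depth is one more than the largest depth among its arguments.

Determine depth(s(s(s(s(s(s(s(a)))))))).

depth(s(a)) = 1 + depth(a) = 1 + 0 = 1
depth(s(s(a))) = 1 + depth(s(a)) = 1 + 1 = 2
depth(s(s(s(a)))) = 1 + depth(s(s(a))) = 1 + 2 = 3
depth(s(s(s(s(a))))) = 1 + depth(s(s(s(a)))) = 1 + 3 = 4
depth(s(s(s(s(s(a)))))) = 1 + depth(s(s(s(s(a))))) = 1 + 4 = 5
depth(s(s(s(s(s(s(a))))))) = 1 + depth(s(s(s(s(s(a)))))) = 1 + 5 = 6
depth(s(s(s(s(s(s(s(a)))))))) = 1 + depth(s(s(s(s(s(s(a))))))) = 1 + 6 = 7

7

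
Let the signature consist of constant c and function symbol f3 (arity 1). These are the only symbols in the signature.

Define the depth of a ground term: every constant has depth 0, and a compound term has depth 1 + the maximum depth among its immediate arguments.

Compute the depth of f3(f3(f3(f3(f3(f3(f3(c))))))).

7

depth(f3(c)) = 1 + depth(c) = 1 + 0 = 1
depth(f3(f3(c))) = 1 + depth(f3(c)) = 1 + 1 = 2
depth(f3(f3(f3(c)))) = 1 + depth(f3(f3(c))) = 1 + 2 = 3
depth(f3(f3(f3(f3(c))))) = 1 + depth(f3(f3(f3(c)))) = 1 + 3 = 4
depth(f3(f3(f3(f3(f3(c)))))) = 1 + depth(f3(f3(f3(f3(c))))) = 1 + 4 = 5
depth(f3(f3(f3(f3(f3(f3(c))))))) = 1 + depth(f3(f3(f3(f3(f3(c)))))) = 1 + 5 = 6
depth(f3(f3(f3(f3(f3(f3(f3(c)))))))) = 1 + depth(f3(f3(f3(f3(f3(f3(c))))))) = 1 + 6 = 7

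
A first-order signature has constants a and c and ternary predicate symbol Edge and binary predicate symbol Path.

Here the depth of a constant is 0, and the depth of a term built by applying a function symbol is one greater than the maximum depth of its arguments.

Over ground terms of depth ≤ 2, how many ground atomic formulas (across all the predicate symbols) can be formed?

12

First count ground terms of depth ≤ 2.
With no function symbols every ground term is a constant, so there are exactly 2 ground terms at every depth bound.
N_0 = 2
N_1 = 2
N_2 = 2
So |H| = 2.
Each predicate of arity r yields |H|^r ground atoms (one per choice of an r-tuple from H):
  Edge: 2^3 = 8;  Path: 2^2 = 4
Total ground atoms: 8 + 4 = 12.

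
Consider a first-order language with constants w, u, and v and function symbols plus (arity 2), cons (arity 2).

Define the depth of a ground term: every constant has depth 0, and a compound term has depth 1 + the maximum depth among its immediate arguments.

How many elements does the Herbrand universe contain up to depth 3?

Let N_k count ground terms of depth at most k. Each non-constant term of depth ≤ k is some function symbol applied to depth-≤(k−1) arguments, giving N_k = 3 + N_{k-1}^2 + N_{k-1}^2.
N_0 = 3
N_1 = 3 + 3^2 + 3^2 = 21
N_2 = 3 + 21^2 + 21^2 = 885
N_3 = 3 + 885^2 + 885^2 = 1566453

1566453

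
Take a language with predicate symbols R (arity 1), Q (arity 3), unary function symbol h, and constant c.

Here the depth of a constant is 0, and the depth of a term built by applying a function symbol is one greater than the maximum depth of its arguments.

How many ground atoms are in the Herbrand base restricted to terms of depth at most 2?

First count ground terms of depth ≤ 2.
Let N_k = |{terms of depth ≤ k}|. Then N_0 = 1 and N_k = 1 + N_{k-1} for k ≥ 1 (one summand per function symbol, arity giving the exponent).
N_0 = 1
N_1 = 1 + 1 = 2
N_2 = 1 + 2 = 3
Explicitly: c, h(c), h(h(c)).
So |H| = 3.
A ground atom is a predicate applied to a tuple of terms from H, so the count is the sum over predicates of |H|^arity:
  R: 3;  Q: 3^3 = 27
Total ground atoms: 3 + 27 = 30.

30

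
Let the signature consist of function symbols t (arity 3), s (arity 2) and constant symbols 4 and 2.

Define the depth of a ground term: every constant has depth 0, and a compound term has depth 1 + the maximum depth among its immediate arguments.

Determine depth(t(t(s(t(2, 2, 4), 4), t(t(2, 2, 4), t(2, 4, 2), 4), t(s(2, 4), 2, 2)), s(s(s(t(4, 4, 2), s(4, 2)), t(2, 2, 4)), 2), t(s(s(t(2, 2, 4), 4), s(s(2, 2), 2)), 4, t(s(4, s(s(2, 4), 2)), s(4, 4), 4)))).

6

depth(t(2, 2, 4)) = 1 + max(0, 0, 0) = 1
depth(s(t(2, 2, 4), 4)) = 1 + max(1, 0) = 2
depth(t(2, 4, 2)) = 1 + max(0, 0, 0) = 1
depth(t(t(2, 2, 4), t(2, 4, 2), 4)) = 1 + max(1, 1, 0) = 2
depth(s(2, 4)) = 1 + max(0, 0) = 1
depth(t(s(2, 4), 2, 2)) = 1 + max(1, 0, 0) = 2
depth(t(s(t(2, 2, 4), 4), t(t(2, 2, 4), t(2, 4, 2), 4), t(s(2, 4), 2, 2))) = 1 + max(2, 2, 2) = 3
depth(t(4, 4, 2)) = 1 + max(0, 0, 0) = 1
depth(s(4, 2)) = 1 + max(0, 0) = 1
depth(s(t(4, 4, 2), s(4, 2))) = 1 + max(1, 1) = 2
depth(s(s(t(4, 4, 2), s(4, 2)), t(2, 2, 4))) = 1 + max(2, 1) = 3
depth(s(s(s(t(4, 4, 2), s(4, 2)), t(2, 2, 4)), 2)) = 1 + max(3, 0) = 4
depth(s(2, 2)) = 1 + max(0, 0) = 1
depth(s(s(2, 2), 2)) = 1 + max(1, 0) = 2
depth(s(s(t(2, 2, 4), 4), s(s(2, 2), 2))) = 1 + max(2, 2) = 3
depth(s(s(2, 4), 2)) = 1 + max(1, 0) = 2
depth(s(4, s(s(2, 4), 2))) = 1 + max(0, 2) = 3
depth(s(4, 4)) = 1 + max(0, 0) = 1
depth(t(s(4, s(s(2, 4), 2)), s(4, 4), 4)) = 1 + max(3, 1, 0) = 4
depth(t(s(s(t(2, 2, 4), 4), s(s(2, 2), 2)), 4, t(s(4, s(s(2, 4), 2)), s(4, 4), 4))) = 1 + max(3, 0, 4) = 5
depth(t(t(s(t(2, 2, 4), 4), t(t(2, 2, 4), t(2, 4, 2), 4), t(s(2, 4), 2, 2)), s(s(s(t(4, 4, 2), s(4, 2)), t(2, 2, 4)), 2), t(s(s(t(2, 2, 4), 4), s(s(2, 2), 2)), 4, t(s(4, s(s(2, 4), 2)), s(4, 4), 4)))) = 1 + max(3, 4, 5) = 6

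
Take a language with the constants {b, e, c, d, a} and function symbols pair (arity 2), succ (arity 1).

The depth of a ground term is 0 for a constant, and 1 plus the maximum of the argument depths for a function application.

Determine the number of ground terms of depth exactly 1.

30

Count level by level. With function symbols pair/2, succ/1, the terms of depth ≤ k are the 5 constants together with each function applied to depth-≤(k−1) tuples, so N_k = 5 + N_{k-1}^2 + N_{k-1}.
N_0 = 5
N_1 = 5 + 5^2 + 5 = 35
Terms of depth exactly 1: N_1 − N_0 = 35 − 5 = 30.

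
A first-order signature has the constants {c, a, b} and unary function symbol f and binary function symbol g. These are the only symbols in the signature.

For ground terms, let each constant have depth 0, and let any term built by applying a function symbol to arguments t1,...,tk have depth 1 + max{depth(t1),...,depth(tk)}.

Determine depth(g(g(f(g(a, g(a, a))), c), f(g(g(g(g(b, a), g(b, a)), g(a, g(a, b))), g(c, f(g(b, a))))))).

6

depth(g(a, a)) = 1 + max(0, 0) = 1
depth(g(a, g(a, a))) = 1 + max(0, 1) = 2
depth(f(g(a, g(a, a)))) = 1 + depth(g(a, g(a, a))) = 1 + 2 = 3
depth(g(f(g(a, g(a, a))), c)) = 1 + max(3, 0) = 4
depth(g(b, a)) = 1 + max(0, 0) = 1
depth(g(g(b, a), g(b, a))) = 1 + max(1, 1) = 2
depth(g(a, b)) = 1 + max(0, 0) = 1
depth(g(a, g(a, b))) = 1 + max(0, 1) = 2
depth(g(g(g(b, a), g(b, a)), g(a, g(a, b)))) = 1 + max(2, 2) = 3
depth(f(g(b, a))) = 1 + depth(g(b, a)) = 1 + 1 = 2
depth(g(c, f(g(b, a)))) = 1 + max(0, 2) = 3
depth(g(g(g(g(b, a), g(b, a)), g(a, g(a, b))), g(c, f(g(b, a))))) = 1 + max(3, 3) = 4
depth(f(g(g(g(g(b, a), g(b, a)), g(a, g(a, b))), g(c, f(g(b, a)))))) = 1 + depth(g(g(g(g(b, a), g(b, a)), g(a, g(a, b))), g(c, f(g(b, a))))) = 1 + 4 = 5
depth(g(g(f(g(a, g(a, a))), c), f(g(g(g(g(b, a), g(b, a)), g(a, g(a, b))), g(c, f(g(b, a))))))) = 1 + max(4, 5) = 6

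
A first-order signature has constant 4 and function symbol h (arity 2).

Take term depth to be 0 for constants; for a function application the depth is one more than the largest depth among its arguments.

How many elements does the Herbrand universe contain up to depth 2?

Write N_k for the number of ground terms of depth ≤ k. A term of depth ≤ k is either a constant or a function symbol applied to arguments of depth ≤ k−1, so N_k = 1 + N_{k-1}^2.
N_0 = 1
N_1 = 1 + 1^2 = 2
N_2 = 1 + 2^2 = 5

5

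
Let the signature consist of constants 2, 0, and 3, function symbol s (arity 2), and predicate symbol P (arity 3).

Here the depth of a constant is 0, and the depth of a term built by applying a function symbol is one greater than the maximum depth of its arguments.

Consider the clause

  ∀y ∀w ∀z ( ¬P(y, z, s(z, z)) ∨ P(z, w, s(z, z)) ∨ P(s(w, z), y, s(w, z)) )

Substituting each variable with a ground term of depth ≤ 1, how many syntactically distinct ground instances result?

Ground terms of depth ≤ 1:
  Count level by level. With function symbols s/2, the terms of depth ≤ k are the 3 constants together with each function applied to depth-≤(k−1) tuples, so N_k = 3 + N_{k-1}^2.
  N_0 = 3
  N_1 = 3 + 3^2 = 12
So there are 12 ground terms available for substitution.
The clause has 3 distinct variables (y, w, z), each appearing in the body. In the free term algebra distinct substitutions yield syntactically distinct ground instances.
Number of ground instances = 12^3 = 1728.

1728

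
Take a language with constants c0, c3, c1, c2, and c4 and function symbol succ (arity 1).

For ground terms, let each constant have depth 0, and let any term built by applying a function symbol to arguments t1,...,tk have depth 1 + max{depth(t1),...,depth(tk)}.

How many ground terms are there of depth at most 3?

If N_k denotes the number of depth-≤k ground terms, the 5 constants give N_0 = 5, and each function symbol of arity r contributes N_{k-1}^r new terms at level k: N_k = 5 + N_{k-1}.
N_0 = 5
N_1 = 5 + 5 = 10
N_2 = 5 + 10 = 15
N_3 = 5 + 15 = 20

20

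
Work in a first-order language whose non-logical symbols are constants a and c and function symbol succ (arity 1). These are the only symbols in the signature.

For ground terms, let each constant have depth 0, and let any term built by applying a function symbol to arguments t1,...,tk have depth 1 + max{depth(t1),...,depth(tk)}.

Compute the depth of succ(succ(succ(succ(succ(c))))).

depth(succ(c)) = 1 + depth(c) = 1 + 0 = 1
depth(succ(succ(c))) = 1 + depth(succ(c)) = 1 + 1 = 2
depth(succ(succ(succ(c)))) = 1 + depth(succ(succ(c))) = 1 + 2 = 3
depth(succ(succ(succ(succ(c))))) = 1 + depth(succ(succ(succ(c)))) = 1 + 3 = 4
depth(succ(succ(succ(succ(succ(c)))))) = 1 + depth(succ(succ(succ(succ(c))))) = 1 + 4 = 5

5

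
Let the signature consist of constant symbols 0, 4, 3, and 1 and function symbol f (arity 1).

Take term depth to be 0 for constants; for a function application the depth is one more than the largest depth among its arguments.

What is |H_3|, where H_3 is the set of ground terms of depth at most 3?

Let N_k count ground terms of depth at most k. Each non-constant term of depth ≤ k is some function symbol applied to depth-≤(k−1) arguments, giving N_k = 4 + N_{k-1}.
N_0 = 4
N_1 = 4 + 4 = 8
N_2 = 4 + 8 = 12
N_3 = 4 + 12 = 16

16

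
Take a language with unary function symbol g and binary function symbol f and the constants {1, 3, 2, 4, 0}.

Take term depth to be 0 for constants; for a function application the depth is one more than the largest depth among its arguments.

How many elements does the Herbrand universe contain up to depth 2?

1265

Count level by level. With function symbols g/1, f/2, the terms of depth ≤ k are the 5 constants together with each function applied to depth-≤(k−1) tuples, so N_k = 5 + N_{k-1} + N_{k-1}^2.
N_0 = 5
N_1 = 5 + 5 + 5^2 = 35
N_2 = 5 + 35 + 35^2 = 1265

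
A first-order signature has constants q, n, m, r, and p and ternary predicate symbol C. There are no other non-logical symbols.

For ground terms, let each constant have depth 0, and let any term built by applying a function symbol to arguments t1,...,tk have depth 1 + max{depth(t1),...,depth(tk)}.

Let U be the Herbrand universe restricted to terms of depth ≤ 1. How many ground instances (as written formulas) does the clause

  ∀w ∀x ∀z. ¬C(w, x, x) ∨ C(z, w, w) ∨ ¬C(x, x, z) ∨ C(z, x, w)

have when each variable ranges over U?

125

Ground terms of depth ≤ 1:
  With no function symbols every ground term is a constant, so there are exactly 5 ground terms at every depth bound.
  N_0 = 5
  N_1 = 5
  Explicitly: q, n, m, r, p.
So there are 5 ground terms available for substitution.
Each of w, x, z ranges independently over the available ground terms, and distinct assignments produce distinct instances.
Number of ground instances = 5^3 = 125.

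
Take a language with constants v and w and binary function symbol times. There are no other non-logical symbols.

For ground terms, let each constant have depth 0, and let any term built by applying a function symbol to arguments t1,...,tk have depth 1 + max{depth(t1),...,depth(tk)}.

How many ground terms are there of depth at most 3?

1446

If N_k denotes the number of depth-≤k ground terms, the 2 constants give N_0 = 2, and each function symbol of arity r contributes N_{k-1}^r new terms at level k: N_k = 2 + N_{k-1}^2.
N_0 = 2
N_1 = 2 + 2^2 = 6
N_2 = 2 + 6^2 = 38
N_3 = 2 + 38^2 = 1446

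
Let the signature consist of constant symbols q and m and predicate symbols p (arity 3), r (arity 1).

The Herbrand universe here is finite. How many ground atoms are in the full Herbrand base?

10

With no function symbols, the Herbrand universe is just the 2 constants.
Ground atoms per predicate: p: 2^3 = 8, r: 2.
Herbrand base size = 8 + 2 = 10.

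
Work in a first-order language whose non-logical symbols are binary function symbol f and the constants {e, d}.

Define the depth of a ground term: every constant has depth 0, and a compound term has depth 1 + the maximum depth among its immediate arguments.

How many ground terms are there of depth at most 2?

38

If N_k denotes the number of depth-≤k ground terms, the 2 constants give N_0 = 2, and each function symbol of arity r contributes N_{k-1}^r new terms at level k: N_k = 2 + N_{k-1}^2.
N_0 = 2
N_1 = 2 + 2^2 = 6
N_2 = 2 + 6^2 = 38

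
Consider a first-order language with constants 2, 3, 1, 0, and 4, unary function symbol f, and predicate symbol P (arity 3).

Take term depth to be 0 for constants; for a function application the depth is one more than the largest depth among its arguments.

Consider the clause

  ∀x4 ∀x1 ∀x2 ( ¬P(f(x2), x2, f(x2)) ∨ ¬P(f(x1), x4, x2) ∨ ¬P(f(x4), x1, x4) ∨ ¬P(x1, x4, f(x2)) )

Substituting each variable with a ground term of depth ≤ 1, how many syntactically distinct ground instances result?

1000

Ground terms of depth ≤ 1:
  Let N_k = |{terms of depth ≤ k}|. Then N_0 = 5 and N_k = 5 + N_{k-1} for k ≥ 1 (one summand per function symbol, arity giving the exponent).
  N_0 = 5
  N_1 = 5 + 5 = 10
So there are 10 ground terms available for substitution.
There are 3 variables to instantiate (x4, x1, x2), each occurring in at least one literal, so different choices give different ground instances.
Number of ground instances = 10^3 = 1000.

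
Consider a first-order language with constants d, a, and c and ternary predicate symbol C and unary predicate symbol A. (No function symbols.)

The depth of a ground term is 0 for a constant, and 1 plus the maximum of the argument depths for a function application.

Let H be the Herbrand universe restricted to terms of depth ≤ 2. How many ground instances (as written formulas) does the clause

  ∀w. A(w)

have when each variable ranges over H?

3

Ground terms of depth ≤ 2:
  With no function symbols every ground term is a constant, so there are exactly 3 ground terms at every depth bound.
  N_0 = 3
  N_1 = 3
  N_2 = 3
  Explicitly: d, a, c.
So there are 3 ground terms available for substitution.
The clause has 1 distinct variable (w), which appears in the body. In the free term algebra distinct substitutions yield syntactically distinct ground instances.
Number of ground instances = 3.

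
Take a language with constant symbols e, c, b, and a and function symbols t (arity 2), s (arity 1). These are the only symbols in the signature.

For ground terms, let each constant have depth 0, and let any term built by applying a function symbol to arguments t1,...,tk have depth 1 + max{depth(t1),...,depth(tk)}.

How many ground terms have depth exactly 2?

580

Let N_k count ground terms of depth at most k. Each non-constant term of depth ≤ k is some function symbol applied to depth-≤(k−1) arguments, giving N_k = 4 + N_{k-1}^2 + N_{k-1}.
N_0 = 4
N_1 = 4 + 4^2 + 4 = 24
N_2 = 4 + 24^2 + 24 = 604
Terms of depth exactly 2: N_2 − N_1 = 604 − 24 = 580.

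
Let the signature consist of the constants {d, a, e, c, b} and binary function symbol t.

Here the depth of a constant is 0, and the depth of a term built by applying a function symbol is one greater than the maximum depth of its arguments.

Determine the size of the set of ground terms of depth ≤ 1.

Let N_k = |{terms of depth ≤ k}|. Then N_0 = 5 and N_k = 5 + N_{k-1}^2 for k ≥ 1 (one summand per function symbol, arity giving the exponent).
N_0 = 5
N_1 = 5 + 5^2 = 30

30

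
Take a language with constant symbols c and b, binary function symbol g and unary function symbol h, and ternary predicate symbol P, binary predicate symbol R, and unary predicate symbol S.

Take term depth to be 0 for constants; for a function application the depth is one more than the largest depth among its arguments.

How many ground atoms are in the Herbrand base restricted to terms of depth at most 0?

First count ground terms of depth ≤ 0.
If N_k denotes the number of depth-≤k ground terms, the 2 constants give N_0 = 2, and each function symbol of arity r contributes N_{k-1}^r new terms at level k: N_k = 2 + N_{k-1}^2 + N_{k-1}.
N_0 = 2
So |H| = 2.
For each predicate symbol, the number of ground atoms is |H| raised to its arity; summing:
  P: 2^3 = 8;  R: 2^2 = 4;  S: 2
Total ground atoms: 8 + 4 + 2 = 14.

14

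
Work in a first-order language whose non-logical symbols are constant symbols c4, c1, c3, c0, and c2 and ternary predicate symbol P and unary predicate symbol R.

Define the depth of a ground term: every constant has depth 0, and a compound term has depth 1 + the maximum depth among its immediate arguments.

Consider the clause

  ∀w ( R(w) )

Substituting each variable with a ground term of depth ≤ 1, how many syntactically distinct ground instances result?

Ground terms of depth ≤ 1:
  With no function symbols every ground term is a constant, so there are exactly 5 ground terms at every depth bound.
  N_0 = 5
  N_1 = 5
  Explicitly: c4, c1, c3, c0, c2.
So there are 5 ground terms available for substitution.
The variable w ranges independently over the available ground terms, and distinct assignments produce distinct instances.
Number of ground instances = 5.

5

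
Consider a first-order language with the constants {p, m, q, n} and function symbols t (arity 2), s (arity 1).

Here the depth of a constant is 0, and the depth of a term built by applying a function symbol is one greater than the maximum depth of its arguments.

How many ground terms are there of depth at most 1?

24

Let N_k count ground terms of depth at most k. Each non-constant term of depth ≤ k is some function symbol applied to depth-≤(k−1) arguments, giving N_k = 4 + N_{k-1}^2 + N_{k-1}.
N_0 = 4
N_1 = 4 + 4^2 + 4 = 24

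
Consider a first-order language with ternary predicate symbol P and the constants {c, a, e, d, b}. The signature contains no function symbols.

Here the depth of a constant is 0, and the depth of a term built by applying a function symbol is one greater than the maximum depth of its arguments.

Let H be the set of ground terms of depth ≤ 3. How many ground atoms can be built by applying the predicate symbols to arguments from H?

First count ground terms of depth ≤ 3.
With no function symbols every ground term is a constant, so there are exactly 5 ground terms at every depth bound.
N_0 = 5
N_1 = 5
N_2 = 5
N_3 = 5
Explicitly: c, a, e, d, b.
So |H| = 5.
For each predicate symbol, the number of ground atoms is |H| raised to its arity; summing:
  P: 5^3 = 125
Total ground atoms: 125.

125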